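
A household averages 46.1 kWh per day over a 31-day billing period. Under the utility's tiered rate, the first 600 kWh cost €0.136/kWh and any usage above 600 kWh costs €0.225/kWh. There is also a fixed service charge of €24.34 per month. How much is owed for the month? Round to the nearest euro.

€292

Usage = 46.1 kWh/day × 31 days = 1429.1 kWh
First 600 kWh × €0.136 = €81.60
Remaining 829.1 kWh × €0.225 = €186.55
Energy charge = €268.15; + service €24.34 = €292.49 ≈ €292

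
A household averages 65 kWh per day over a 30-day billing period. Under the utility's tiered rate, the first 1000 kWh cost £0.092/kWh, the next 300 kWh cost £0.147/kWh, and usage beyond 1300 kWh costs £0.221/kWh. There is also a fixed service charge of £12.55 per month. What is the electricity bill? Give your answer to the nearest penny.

£292.30

Usage = 65 kWh/day × 30 days = 1950 kWh
First 1000 kWh × £0.092 = £92.00
Next 300 kWh × £0.147 = £44.10
Remaining 650 kWh × £0.221 = £143.65
Energy charge = £279.75; + service £12.55 = £292.30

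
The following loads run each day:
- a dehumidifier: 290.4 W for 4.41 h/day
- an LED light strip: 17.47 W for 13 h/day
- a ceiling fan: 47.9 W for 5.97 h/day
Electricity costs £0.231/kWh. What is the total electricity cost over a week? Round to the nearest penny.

£2.90

dehumidifier: 290.4 W × 4.41 h × 7 d = 8,965 Wh = 8.965 kWh
LED light strip: 17.47 W × 13 h × 7 d = 1,590 Wh = 1.59 kWh
ceiling fan: 47.9 W × 5.97 h × 7 d = 2,002 Wh = 2.002 kWh
Total energy = 8.965 + 1.59 + 2.002 = 12.56 kWh
Cost = 12.56 kWh × £0.231 = £2.90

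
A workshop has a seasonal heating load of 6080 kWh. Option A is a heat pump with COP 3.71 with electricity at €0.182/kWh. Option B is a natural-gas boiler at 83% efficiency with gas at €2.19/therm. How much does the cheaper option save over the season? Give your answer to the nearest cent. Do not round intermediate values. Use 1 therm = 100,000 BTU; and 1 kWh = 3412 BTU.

€249.10

Heat load = 6080 kWh × 3412 = 20,744,960 BTU
Gas: input = 20,744,960 / 0.83 = 24,993,928 BTU = 249.9 therm → 249.9 × €2.19 = €547.37
Heat pump: 20,744,960 BTU / 3412 = 6,080 kWh heat; / 3.71 = 1,639 kWh in → × €0.182 = €298.26
Difference = |€547.37 − €298.26| = €249.10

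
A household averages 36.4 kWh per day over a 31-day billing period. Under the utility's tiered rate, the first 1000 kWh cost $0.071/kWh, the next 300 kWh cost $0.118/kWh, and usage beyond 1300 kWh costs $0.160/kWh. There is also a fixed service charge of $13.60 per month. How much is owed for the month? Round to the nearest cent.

$99.75

Usage = 36.4 kWh/day × 31 days = 1128.4 kWh
First 1000 kWh × $0.071 = $71.00
Next 128.4 kWh × $0.118 = $15.15
Remaining tier: 0 kWh (not reached)
Energy charge = $86.15; + service $13.60 = $99.75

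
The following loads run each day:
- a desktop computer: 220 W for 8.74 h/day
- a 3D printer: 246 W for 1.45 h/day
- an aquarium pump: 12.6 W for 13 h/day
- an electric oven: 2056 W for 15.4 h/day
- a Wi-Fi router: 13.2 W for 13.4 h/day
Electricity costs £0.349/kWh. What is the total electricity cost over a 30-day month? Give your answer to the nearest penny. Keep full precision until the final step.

desktop computer: 220 W × 8.74 h × 30 d = 57,684 Wh = 57.68 kWh
3D printer: 246 W × 1.45 h × 30 d = 10,701 Wh = 10.7 kWh
aquarium pump: 12.6 W × 13 h × 30 d = 4,914 Wh = 4.914 kWh
electric oven: 2056 W × 15.4 h × 30 d = 949,872 Wh = 949.9 kWh
Wi-Fi router: 13.2 W × 13.4 h × 30 d = 5,306 Wh = 5.306 kWh
Total energy = 57.68 + 10.7 + 4.914 + 949.9 + 5.306 = 1,028 kWh
Cost = 1,028 kWh × £0.349 = £358.94

£358.94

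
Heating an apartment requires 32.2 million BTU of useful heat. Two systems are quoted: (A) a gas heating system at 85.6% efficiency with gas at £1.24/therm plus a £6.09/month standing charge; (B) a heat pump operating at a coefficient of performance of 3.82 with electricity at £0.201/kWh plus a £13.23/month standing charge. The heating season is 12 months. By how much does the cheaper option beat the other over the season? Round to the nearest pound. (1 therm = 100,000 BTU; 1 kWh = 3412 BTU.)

Heat load = 32.2 × 10⁶ BTU = 32,200,000 BTU
Gas: input = 32,200,000 / 0.856 = 37,616,822 BTU = 376.2 therm → 376.2 × £1.24 = £466.45; + 12 × £6.09 standing = £539.53
Heat pump: 32,200,000 BTU / 3412 = 9,437 kWh heat; / 3.82 = 2,470 kWh in → × £0.201 = £496.57; + 12 × £13.23 standing = £655.33
Difference = |£539.53 − £655.33| = £115.80 ≈ £116

£116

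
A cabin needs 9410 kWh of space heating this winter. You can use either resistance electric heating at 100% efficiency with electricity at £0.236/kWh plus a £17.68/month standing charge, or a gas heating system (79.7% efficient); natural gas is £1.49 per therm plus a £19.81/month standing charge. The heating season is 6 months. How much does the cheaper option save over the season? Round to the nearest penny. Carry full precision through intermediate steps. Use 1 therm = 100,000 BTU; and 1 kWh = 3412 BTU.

£1607.74

Heat load = 9410 kWh × 3412 = 32,106,920 BTU
Gas: input = 32,106,920 / 0.797 = 40,284,718 BTU = 402.8 therm → 402.8 × £1.49 = £600.24; + 6 × £19.81 standing = £719.10
Electric: 32,106,920 BTU / 3412 = 9,410 kWh → × £0.236 = £2,220.76; + 6 × £17.68 standing = £2,326.84
Difference = |£719.10 − £2,326.84| = £1,607.74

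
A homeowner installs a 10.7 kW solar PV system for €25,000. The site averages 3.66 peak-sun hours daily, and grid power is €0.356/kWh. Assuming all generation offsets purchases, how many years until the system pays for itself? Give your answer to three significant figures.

Daily generation = 10.7 kW × 3.66 h = 39.16 kWh
Annual generation = 39.16 × 365 = 14294 kWh
Annual savings = 14294 × €0.356 = €5,088.71
Payback = €25,000 / €5,088.71 = 4.91 years

4.91 years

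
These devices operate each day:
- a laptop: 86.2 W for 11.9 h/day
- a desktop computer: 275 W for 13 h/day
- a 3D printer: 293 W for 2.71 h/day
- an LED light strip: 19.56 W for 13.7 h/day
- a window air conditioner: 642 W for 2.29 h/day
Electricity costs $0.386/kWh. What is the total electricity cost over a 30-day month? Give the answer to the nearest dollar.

$83

laptop: 86.2 W × 11.9 h × 30 d = 30,773 Wh = 30.77 kWh
desktop computer: 275 W × 13 h × 30 d = 107,250 Wh = 107.2 kWh
3D printer: 293 W × 2.71 h × 30 d = 23,821 Wh = 23.82 kWh
LED light strip: 19.56 W × 13.7 h × 30 d = 8,039 Wh = 8.039 kWh
window air conditioner: 642 W × 2.29 h × 30 d = 44,105 Wh = 44.11 kWh
Total energy = 30.77 + 107.2 + 23.82 + 8.039 + 44.11 = 214 kWh
Cost = 214 kWh × $0.386 = $82.60 ≈ $83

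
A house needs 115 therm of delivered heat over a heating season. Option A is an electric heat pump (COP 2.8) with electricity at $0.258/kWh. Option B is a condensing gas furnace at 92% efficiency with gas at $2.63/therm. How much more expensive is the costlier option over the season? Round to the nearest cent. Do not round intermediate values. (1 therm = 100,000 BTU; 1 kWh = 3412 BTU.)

$18.19

Heat load = 115 therm × 100,000 = 11,500,000 BTU
Gas: input = 11,500,000 / 0.92 = 12,500,000 BTU = 125 therm → 125 × $2.63 = $328.75
Heat pump: 11,500,000 BTU / 3412 = 3,370 kWh heat; / 2.8 = 1,204 kWh in → × $0.258 = $310.56
Difference = |$328.75 − $310.56| = $18.19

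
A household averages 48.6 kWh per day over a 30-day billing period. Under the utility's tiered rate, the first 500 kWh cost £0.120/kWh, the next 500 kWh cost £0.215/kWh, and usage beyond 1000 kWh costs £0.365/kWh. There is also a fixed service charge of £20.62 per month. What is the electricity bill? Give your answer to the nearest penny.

Usage = 48.6 kWh/day × 30 days = 1458 kWh
First 500 kWh × £0.120 = £60.00
Next 500 kWh × £0.215 = £107.50
Remaining 458 kWh × £0.365 = £167.17
Energy charge = £334.67; + service £20.62 = £355.29

£355.29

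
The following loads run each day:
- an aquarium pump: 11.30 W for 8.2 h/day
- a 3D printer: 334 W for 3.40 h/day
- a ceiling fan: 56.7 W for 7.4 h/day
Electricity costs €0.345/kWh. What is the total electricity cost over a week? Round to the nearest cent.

aquarium pump: 11.30 W × 8.2 h × 7 d = 649 Wh = 0.6486 kWh
3D printer: 334 W × 3.40 h × 7 d = 7,949 Wh = 7.949 kWh
ceiling fan: 56.7 W × 7.4 h × 7 d = 2,937 Wh = 2.937 kWh
Total energy = 0.6486 + 7.949 + 2.937 = 11.53 kWh
Cost = 11.53 kWh × €0.345 = €3.98

€3.98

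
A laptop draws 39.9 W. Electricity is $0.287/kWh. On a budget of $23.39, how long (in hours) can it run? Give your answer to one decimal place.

Energy budget = $23.39 / $0.287 per kWh = 81.5 kWh = 81,498 Wh
Runtime = 81,498 Wh / 39.9 W = 2,043 h

2042.6 h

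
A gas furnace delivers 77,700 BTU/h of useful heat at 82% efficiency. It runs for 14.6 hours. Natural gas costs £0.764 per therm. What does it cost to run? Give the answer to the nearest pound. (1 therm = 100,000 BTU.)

£11

Heat delivered = 77,700 BTU/h × 14.6 h = 1,134,420 BTU
Gas input = 1,134,420 / 0.82 = 1,383,439 BTU
= 1,383,439 / 100,000 = 13.83 therm
Cost = 13.83 × £0.764/therm = £10.57 ≈ £11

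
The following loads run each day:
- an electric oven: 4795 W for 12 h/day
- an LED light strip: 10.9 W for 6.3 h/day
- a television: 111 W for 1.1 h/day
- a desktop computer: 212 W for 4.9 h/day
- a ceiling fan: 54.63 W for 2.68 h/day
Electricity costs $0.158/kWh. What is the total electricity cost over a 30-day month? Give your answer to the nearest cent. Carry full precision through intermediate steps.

$279.26

electric oven: 4795 W × 12 h × 30 d = 1,726,200 Wh = 1,726 kWh
LED light strip: 10.9 W × 6.3 h × 30 d = 2,060 Wh = 2.06 kWh
television: 111 W × 1.1 h × 30 d = 3,663 Wh = 3.663 kWh
desktop computer: 212 W × 4.9 h × 30 d = 31,164 Wh = 31.16 kWh
ceiling fan: 54.63 W × 2.68 h × 30 d = 4,392 Wh = 4.392 kWh
Total energy = 1,726 + 2.06 + 3.663 + 31.16 + 4.392 = 1,767 kWh
Cost = 1,767 kWh × $0.158 = $279.26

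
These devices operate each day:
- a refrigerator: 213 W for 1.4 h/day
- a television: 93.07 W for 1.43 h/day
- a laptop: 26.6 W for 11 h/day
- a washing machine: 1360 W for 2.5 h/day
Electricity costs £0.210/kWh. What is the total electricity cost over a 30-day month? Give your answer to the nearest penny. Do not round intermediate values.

refrigerator: 213 W × 1.4 h × 30 d = 8,946 Wh = 8.946 kWh
television: 93.07 W × 1.43 h × 30 d = 3,993 Wh = 3.993 kWh
laptop: 26.6 W × 11 h × 30 d = 8,778 Wh = 8.778 kWh
washing machine: 1360 W × 2.5 h × 30 d = 102,000 Wh = 102 kWh
Total energy = 8.946 + 3.993 + 8.778 + 102 = 123.7 kWh
Cost = 123.7 kWh × £0.210 = £25.98

£25.98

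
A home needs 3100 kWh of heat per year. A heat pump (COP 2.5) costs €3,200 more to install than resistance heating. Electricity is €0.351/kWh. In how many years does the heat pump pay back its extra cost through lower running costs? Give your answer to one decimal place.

4.9 years

Resistance: 3100 kWh × €0.351 = €1,088.10/yr
Heat pump: 3100 / 2.5 = 1240 kWh in → × €0.351 = €435.24/yr
Annual savings = €652.86
Payback = €3,200 / €652.86 = 4.9 years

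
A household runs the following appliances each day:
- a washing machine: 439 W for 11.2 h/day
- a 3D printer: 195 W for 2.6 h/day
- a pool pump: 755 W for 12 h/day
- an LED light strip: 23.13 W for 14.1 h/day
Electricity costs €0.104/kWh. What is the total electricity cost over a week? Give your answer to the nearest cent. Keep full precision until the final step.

€10.78

washing machine: 439 W × 11.2 h × 7 d = 34,418 Wh = 34.42 kWh
3D printer: 195 W × 2.6 h × 7 d = 3,549 Wh = 3.549 kWh
pool pump: 755 W × 12 h × 7 d = 63,420 Wh = 63.42 kWh
LED light strip: 23.13 W × 14.1 h × 7 d = 2,283 Wh = 2.283 kWh
Total energy = 34.42 + 3.549 + 63.42 + 2.283 = 103.7 kWh
Cost = 103.7 kWh × €0.104 = €10.78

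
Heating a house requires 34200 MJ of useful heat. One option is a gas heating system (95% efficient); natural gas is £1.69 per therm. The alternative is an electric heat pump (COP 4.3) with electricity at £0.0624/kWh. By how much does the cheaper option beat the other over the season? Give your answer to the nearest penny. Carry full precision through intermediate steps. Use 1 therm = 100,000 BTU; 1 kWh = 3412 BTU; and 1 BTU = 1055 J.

Heat load = 34200 MJ = 34,200,000,000 J / 1055 = 32,417,062 BTU
Gas: input = 32,417,062 / 0.95 = 34,123,223 BTU = 341.2 therm → 341.2 × £1.69 = £576.68
Heat pump: 32,417,062 BTU / 3412 = 9,501 kWh heat; / 4.3 = 2,210 kWh in → × £0.0624 = £137.87
Difference = |£576.68 − £137.87| = £438.81

£438.81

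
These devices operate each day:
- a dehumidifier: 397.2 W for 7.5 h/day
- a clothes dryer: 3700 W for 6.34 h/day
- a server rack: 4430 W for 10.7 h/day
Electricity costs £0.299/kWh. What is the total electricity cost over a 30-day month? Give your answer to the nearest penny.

£662.33

dehumidifier: 397.2 W × 7.5 h × 30 d = 89,370 Wh = 89.37 kWh
clothes dryer: 3700 W × 6.34 h × 30 d = 703,740 Wh = 703.7 kWh
server rack: 4430 W × 10.7 h × 30 d = 1,422,030 Wh = 1,422 kWh
Total energy = 89.37 + 703.7 + 1,422 = 2,215 kWh
Cost = 2,215 kWh × £0.299 = £662.33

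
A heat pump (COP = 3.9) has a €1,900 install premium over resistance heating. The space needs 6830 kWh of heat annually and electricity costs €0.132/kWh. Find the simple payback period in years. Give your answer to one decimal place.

Resistance: 6830 kWh × €0.132 = €901.56/yr
Heat pump: 6830 / 3.9 = 1751 kWh in → × €0.132 = €231.17/yr
Annual savings = €670.39
Payback = €1,900 / €670.39 = 2.83 years

2.8 years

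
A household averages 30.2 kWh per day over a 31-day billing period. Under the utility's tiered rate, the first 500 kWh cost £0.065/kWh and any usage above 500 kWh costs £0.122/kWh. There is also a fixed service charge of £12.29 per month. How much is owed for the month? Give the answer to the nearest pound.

£98

Usage = 30.2 kWh/day × 31 days = 936.2 kWh
First 500 kWh × £0.065 = £32.50
Remaining 436.2 kWh × £0.122 = £53.22
Energy charge = £85.72; + service £12.29 = £98.01 ≈ £98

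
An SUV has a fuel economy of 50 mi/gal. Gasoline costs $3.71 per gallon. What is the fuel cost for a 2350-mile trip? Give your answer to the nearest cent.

Fuel = 2350 mi / 50 mpg = 47 gal
Cost = 47 gal × $3.71/gal = $174.37

$174.37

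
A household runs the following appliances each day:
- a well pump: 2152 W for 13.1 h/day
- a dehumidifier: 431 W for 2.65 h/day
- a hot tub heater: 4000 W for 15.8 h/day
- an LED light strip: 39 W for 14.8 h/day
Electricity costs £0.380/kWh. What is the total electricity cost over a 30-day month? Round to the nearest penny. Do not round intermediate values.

£1061.46

well pump: 2152 W × 13.1 h × 30 d = 845,736 Wh = 845.7 kWh
dehumidifier: 431 W × 2.65 h × 30 d = 34,264 Wh = 34.26 kWh
hot tub heater: 4000 W × 15.8 h × 30 d = 1,896,000 Wh = 1,896 kWh
LED light strip: 39 W × 14.8 h × 30 d = 17,316 Wh = 17.32 kWh
Total energy = 845.7 + 34.26 + 1,896 + 17.32 = 2,793 kWh
Cost = 2,793 kWh × £0.380 = £1,061.46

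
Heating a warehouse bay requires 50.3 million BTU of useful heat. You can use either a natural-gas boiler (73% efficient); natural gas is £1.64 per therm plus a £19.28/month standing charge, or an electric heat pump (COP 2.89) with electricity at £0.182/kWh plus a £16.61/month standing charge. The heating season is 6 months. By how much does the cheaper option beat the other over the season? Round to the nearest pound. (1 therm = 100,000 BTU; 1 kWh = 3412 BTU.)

£218

Heat load = 50.3 × 10⁶ BTU = 50,300,000 BTU
Gas: input = 50,300,000 / 0.73 = 68,904,110 BTU = 689 therm → 689 × £1.64 = £1,130.03; + 6 × £19.28 standing = £1,245.71
Heat pump: 50,300,000 BTU / 3412 = 14,740 kWh heat; / 2.89 = 5,101 kWh in → × £0.182 = £928.39; + 6 × £16.61 standing = £1,028.05
Difference = |£1,245.71 − £1,028.05| = £217.65 ≈ £218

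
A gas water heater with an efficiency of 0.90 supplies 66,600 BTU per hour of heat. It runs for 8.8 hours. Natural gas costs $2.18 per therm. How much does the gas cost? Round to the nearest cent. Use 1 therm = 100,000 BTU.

Heat delivered = 66,600 BTU/h × 8.8 h = 586,080 BTU
Gas input = 586,080 / 0.90 = 651,200 BTU
= 651,200 / 100,000 = 6.512 therm
Cost = 6.512 × $2.18/therm = $14.20

$14.20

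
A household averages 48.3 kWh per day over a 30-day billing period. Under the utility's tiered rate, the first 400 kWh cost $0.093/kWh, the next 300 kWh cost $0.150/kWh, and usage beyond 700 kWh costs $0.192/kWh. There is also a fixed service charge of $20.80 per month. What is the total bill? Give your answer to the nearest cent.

$246.81

Usage = 48.3 kWh/day × 30 days = 1449 kWh
First 400 kWh × $0.093 = $37.20
Next 300 kWh × $0.150 = $45.00
Remaining 749 kWh × $0.192 = $143.81
Energy charge = $226.01; + service $20.80 = $246.81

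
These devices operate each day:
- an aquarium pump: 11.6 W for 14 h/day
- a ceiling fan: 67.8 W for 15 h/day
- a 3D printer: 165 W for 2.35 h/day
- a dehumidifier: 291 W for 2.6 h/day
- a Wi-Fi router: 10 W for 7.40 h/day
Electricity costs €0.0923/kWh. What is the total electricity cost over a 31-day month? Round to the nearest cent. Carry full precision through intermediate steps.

€6.86

aquarium pump: 11.6 W × 14 h × 31 d = 5,034 Wh = 5.034 kWh
ceiling fan: 67.8 W × 15 h × 31 d = 31,527 Wh = 31.53 kWh
3D printer: 165 W × 2.35 h × 31 d = 12,020 Wh = 12.02 kWh
dehumidifier: 291 W × 2.6 h × 31 d = 23,455 Wh = 23.45 kWh
Wi-Fi router: 10 W × 7.40 h × 31 d = 2,294 Wh = 2.294 kWh
Total energy = 5.034 + 31.53 + 12.02 + 23.45 + 2.294 = 74.33 kWh
Cost = 74.33 kWh × €0.0923 = €6.86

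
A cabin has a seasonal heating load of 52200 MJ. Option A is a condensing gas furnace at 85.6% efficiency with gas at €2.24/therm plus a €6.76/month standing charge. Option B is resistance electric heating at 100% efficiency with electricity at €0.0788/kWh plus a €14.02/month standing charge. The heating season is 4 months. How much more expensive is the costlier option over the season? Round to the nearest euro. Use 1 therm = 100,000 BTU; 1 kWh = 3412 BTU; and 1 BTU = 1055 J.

€123

Heat load = 52200 MJ = 52,200,000,000 J / 1055 = 49,478,673 BTU
Gas: input = 49,478,673 / 0.856 = 57,802,188 BTU = 578 therm → 578 × €2.24 = €1,294.77; + 4 × €6.76 standing = €1,321.81
Electric: 49,478,673 BTU / 3412 = 14,500 kWh → × €0.0788 = €1,142.71; + 4 × €14.02 standing = €1,198.79
Difference = |€1,321.81 − €1,198.79| = €123.02 ≈ €123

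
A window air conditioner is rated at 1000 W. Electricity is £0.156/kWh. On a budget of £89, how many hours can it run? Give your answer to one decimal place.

570.5 h

Energy budget = £89 / £0.156 per kWh = 570.5 kWh = 570,513 Wh
Runtime = 570,513 Wh / 1000 W = 570.5 h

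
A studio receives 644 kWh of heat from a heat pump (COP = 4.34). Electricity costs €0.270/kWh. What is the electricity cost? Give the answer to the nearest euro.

€40

Electrical input = 644 kWh / 4.34 = 148.4 kWh
Cost = 148.4 × €0.270/kWh = €40.06 ≈ €40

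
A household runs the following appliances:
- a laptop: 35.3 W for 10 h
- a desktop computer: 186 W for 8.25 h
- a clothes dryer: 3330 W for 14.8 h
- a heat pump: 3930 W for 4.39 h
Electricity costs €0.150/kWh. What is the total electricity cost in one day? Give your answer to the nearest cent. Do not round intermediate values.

€10.26

laptop: 35.3 W × 10 h = 353 Wh = 0.353 kWh
desktop computer: 186 W × 8.25 h = 1,534 Wh = 1.534 kWh
clothes dryer: 3330 W × 14.8 h = 49,284 Wh = 49.28 kWh
heat pump: 3930 W × 4.39 h = 17,253 Wh = 17.25 kWh
Total energy = 0.353 + 1.534 + 49.28 + 17.25 = 68.42 kWh
Cost = 68.42 kWh × €0.150 = €10.26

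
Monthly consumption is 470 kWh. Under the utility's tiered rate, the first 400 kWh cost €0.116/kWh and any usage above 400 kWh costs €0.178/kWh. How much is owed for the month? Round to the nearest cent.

First 400 kWh × €0.116 = €46.40
Remaining 70 kWh × €0.178 = €12.46
Total = €58.86

€58.86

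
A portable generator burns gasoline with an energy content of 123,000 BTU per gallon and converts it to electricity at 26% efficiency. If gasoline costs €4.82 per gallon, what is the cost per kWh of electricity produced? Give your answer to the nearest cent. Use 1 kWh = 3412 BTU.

€0.51

Electrical output per gallon = 123,000 BTU × 0.26 / 3412 BTU/kWh = 9.373 kWh
Cost per kWh = €4.82 / 9.373 kWh = €0.514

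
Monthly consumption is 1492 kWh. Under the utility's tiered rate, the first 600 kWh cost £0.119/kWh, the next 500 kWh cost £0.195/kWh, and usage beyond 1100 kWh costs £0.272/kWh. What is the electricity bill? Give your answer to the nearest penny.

£275.52

First 600 kWh × £0.119 = £71.40
Next 500 kWh × £0.195 = £97.50
Remaining 392 kWh × £0.272 = £106.62
Total = £275.52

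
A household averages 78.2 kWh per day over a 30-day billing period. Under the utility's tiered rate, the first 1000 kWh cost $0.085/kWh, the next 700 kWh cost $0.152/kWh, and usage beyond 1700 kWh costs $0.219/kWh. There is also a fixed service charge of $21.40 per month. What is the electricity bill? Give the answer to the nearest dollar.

$354

Usage = 78.2 kWh/day × 30 days = 2346 kWh
First 1000 kWh × $0.085 = $85.00
Next 700 kWh × $0.152 = $106.40
Remaining 646 kWh × $0.219 = $141.47
Energy charge = $332.87; + service $21.40 = $354.27 ≈ $354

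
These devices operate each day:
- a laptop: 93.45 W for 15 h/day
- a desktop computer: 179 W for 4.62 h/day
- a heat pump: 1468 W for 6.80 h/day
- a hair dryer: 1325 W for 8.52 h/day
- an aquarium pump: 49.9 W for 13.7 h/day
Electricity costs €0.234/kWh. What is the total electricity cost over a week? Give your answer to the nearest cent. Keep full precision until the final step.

laptop: 93.45 W × 15 h × 7 d = 9,812 Wh = 9.812 kWh
desktop computer: 179 W × 4.62 h × 7 d = 5,789 Wh = 5.789 kWh
heat pump: 1468 W × 6.80 h × 7 d = 69,877 Wh = 69.88 kWh
hair dryer: 1325 W × 8.52 h × 7 d = 79,023 Wh = 79.02 kWh
aquarium pump: 49.9 W × 13.7 h × 7 d = 4,785 Wh = 4.785 kWh
Total energy = 9.812 + 5.789 + 69.88 + 79.02 + 4.785 = 169.3 kWh
Cost = 169.3 kWh × €0.234 = €39.61

€39.61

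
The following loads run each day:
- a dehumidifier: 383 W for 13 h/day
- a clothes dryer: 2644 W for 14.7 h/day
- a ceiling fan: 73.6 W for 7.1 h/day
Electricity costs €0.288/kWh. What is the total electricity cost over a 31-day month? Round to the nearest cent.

€396.12

dehumidifier: 383 W × 13 h × 31 d = 154,349 Wh = 154.3 kWh
clothes dryer: 2644 W × 14.7 h × 31 d = 1,204,871 Wh = 1,205 kWh
ceiling fan: 73.6 W × 7.1 h × 31 d = 16,199 Wh = 16.2 kWh
Total energy = 154.3 + 1,205 + 16.2 = 1,375 kWh
Cost = 1,375 kWh × €0.288 = €396.12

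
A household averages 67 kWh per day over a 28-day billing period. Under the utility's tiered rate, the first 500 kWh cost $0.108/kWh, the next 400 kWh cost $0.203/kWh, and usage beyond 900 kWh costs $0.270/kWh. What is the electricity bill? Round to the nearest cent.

Usage = 67 kWh/day × 28 days = 1876 kWh
First 500 kWh × $0.108 = $54.00
Next 400 kWh × $0.203 = $81.20
Remaining 976 kWh × $0.270 = $263.52
Total = $398.72

$398.72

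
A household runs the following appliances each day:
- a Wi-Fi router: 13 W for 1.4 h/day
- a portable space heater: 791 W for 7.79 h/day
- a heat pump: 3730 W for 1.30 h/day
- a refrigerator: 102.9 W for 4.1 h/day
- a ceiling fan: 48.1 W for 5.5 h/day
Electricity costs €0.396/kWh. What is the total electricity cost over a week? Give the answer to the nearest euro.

€32

Wi-Fi router: 13 W × 1.4 h × 7 d = 127 Wh = 0.1274 kWh
portable space heater: 791 W × 7.79 h × 7 d = 43,133 Wh = 43.13 kWh
heat pump: 3730 W × 1.30 h × 7 d = 33,943 Wh = 33.94 kWh
refrigerator: 102.9 W × 4.1 h × 7 d = 2,953 Wh = 2.953 kWh
ceiling fan: 48.1 W × 5.5 h × 7 d = 1,852 Wh = 1.852 kWh
Total energy = 0.1274 + 43.13 + 33.94 + 2.953 + 1.852 = 82.01 kWh
Cost = 82.01 kWh × €0.396 = €32.48 ≈ €32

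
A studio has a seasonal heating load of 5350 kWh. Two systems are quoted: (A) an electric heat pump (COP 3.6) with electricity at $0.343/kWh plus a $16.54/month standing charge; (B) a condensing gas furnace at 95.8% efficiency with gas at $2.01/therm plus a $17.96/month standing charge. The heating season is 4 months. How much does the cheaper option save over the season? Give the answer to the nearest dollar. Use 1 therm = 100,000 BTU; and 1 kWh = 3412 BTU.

Heat load = 5350 kWh × 3412 = 18,254,200 BTU
Gas: input = 18,254,200 / 0.958 = 19,054,489 BTU = 190.5 therm → 190.5 × $2.01 = $383.00; + 4 × $17.96 standing = $454.84
Heat pump: 18,254,200 BTU / 3412 = 5,350 kWh heat; / 3.6 = 1,486 kWh in → × $0.343 = $509.74; + 4 × $16.54 standing = $575.90
Difference = |$454.84 − $575.90| = $121.06 ≈ $121

$121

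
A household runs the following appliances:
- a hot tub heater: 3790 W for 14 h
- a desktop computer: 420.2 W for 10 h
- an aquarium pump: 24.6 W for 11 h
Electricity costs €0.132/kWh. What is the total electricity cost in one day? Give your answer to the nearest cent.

€7.59

hot tub heater: 3790 W × 14 h = 53,060 Wh = 53.06 kWh
desktop computer: 420.2 W × 10 h = 4,202 Wh = 4.202 kWh
aquarium pump: 24.6 W × 11 h = 271 Wh = 0.2706 kWh
Total energy = 53.06 + 4.202 + 0.2706 = 57.53 kWh
Cost = 57.53 kWh × €0.132 = €7.59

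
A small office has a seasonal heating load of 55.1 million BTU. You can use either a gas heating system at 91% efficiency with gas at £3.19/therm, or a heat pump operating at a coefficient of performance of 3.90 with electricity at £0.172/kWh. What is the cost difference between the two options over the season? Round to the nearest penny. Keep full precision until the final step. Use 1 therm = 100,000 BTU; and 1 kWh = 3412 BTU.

£1219.32

Heat load = 55.1 × 10⁶ BTU = 55,100,000 BTU
Gas: input = 55,100,000 / 0.91 = 60,549,451 BTU = 605.5 therm → 605.5 × £3.19 = £1,931.53
Heat pump: 55,100,000 BTU / 3412 = 16,150 kWh heat; / 3.90 = 4,141 kWh in → × £0.172 = £712.21
Difference = |£1,931.53 − £712.21| = £1,219.32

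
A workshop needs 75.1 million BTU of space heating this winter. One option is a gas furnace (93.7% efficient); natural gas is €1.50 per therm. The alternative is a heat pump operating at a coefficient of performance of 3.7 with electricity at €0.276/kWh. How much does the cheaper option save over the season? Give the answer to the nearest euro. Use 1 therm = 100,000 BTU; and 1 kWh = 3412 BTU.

€440

Heat load = 75.1 × 10⁶ BTU = 75,100,000 BTU
Gas: input = 75,100,000 / 0.937 = 80,149,413 BTU = 801.5 therm → 801.5 × €1.50 = €1,202.24
Heat pump: 75,100,000 BTU / 3412 = 22,010 kWh heat; / 3.7 = 5,949 kWh in → × €0.276 = €1,641.87
Difference = |€1,202.24 − €1,641.87| = €439.63 ≈ €440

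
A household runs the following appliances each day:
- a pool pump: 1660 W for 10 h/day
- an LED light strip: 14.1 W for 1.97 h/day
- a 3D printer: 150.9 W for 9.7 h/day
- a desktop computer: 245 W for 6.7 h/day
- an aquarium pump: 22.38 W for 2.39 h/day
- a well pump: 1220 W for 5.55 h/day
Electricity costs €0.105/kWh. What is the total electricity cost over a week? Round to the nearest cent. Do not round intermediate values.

pool pump: 1660 W × 10 h × 7 d = 116,200 Wh = 116.2 kWh
LED light strip: 14.1 W × 1.97 h × 7 d = 194 Wh = 0.1944 kWh
3D printer: 150.9 W × 9.7 h × 7 d = 10,246 Wh = 10.25 kWh
desktop computer: 245 W × 6.7 h × 7 d = 11,490 Wh = 11.49 kWh
aquarium pump: 22.38 W × 2.39 h × 7 d = 374 Wh = 0.3744 kWh
well pump: 1220 W × 5.55 h × 7 d = 47,397 Wh = 47.4 kWh
Total energy = 116.2 + 0.1944 + 10.25 + 11.49 + 0.3744 + 47.4 = 185.9 kWh
Cost = 185.9 kWh × €0.105 = €19.52

€19.52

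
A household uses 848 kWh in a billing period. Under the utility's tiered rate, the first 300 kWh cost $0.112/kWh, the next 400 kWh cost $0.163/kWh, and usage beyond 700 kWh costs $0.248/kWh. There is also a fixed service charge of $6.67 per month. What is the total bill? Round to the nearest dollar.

First 300 kWh × $0.112 = $33.60
Next 400 kWh × $0.163 = $65.20
Remaining 148 kWh × $0.248 = $36.70
Energy charge = $135.50; + service $6.67 = $142.17 ≈ $142

$142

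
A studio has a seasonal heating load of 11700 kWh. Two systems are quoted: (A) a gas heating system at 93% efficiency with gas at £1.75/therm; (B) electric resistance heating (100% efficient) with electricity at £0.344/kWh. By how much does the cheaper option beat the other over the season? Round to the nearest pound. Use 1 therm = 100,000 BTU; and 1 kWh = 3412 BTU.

£3274

Heat load = 11700 kWh × 3412 = 39,920,400 BTU
Gas: input = 39,920,400 / 0.93 = 42,925,161 BTU = 429.3 therm → 429.3 × £1.75 = £751.19
Electric: 39,920,400 BTU / 3412 = 11,700 kWh → × £0.344 = £4,024.80
Difference = |£751.19 − £4,024.80| = £3,273.61 ≈ £3274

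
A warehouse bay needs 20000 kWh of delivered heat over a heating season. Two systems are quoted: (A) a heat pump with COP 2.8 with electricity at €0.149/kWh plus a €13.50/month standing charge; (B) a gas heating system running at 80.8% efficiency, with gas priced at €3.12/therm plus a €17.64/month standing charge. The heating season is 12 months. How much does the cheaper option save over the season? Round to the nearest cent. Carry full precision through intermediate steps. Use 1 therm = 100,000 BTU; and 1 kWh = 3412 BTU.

Heat load = 20000 kWh × 3412 = 68,240,000 BTU
Gas: input = 68,240,000 / 0.808 = 84,455,446 BTU = 844.6 therm → 844.6 × €3.12 = €2,635.01; + 12 × €17.64 standing = €2,846.69
Heat pump: 68,240,000 BTU / 3412 = 20,000 kWh heat; / 2.8 = 7,143 kWh in → × €0.149 = €1,064.29; + 12 × €13.50 standing = €1,226.29
Difference = |€2,846.69 − €1,226.29| = €1,620.40

€1620.40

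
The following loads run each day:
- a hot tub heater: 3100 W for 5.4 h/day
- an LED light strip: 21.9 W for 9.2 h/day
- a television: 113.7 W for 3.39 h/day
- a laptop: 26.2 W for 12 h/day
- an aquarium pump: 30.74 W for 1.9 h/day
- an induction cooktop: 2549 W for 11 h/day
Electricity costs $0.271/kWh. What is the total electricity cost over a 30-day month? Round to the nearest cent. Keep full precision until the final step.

hot tub heater: 3100 W × 5.4 h × 30 d = 502,200 Wh = 502.2 kWh
LED light strip: 21.9 W × 9.2 h × 30 d = 6,044 Wh = 6.044 kWh
television: 113.7 W × 3.39 h × 30 d = 11,563 Wh = 11.56 kWh
laptop: 26.2 W × 12 h × 30 d = 9,432 Wh = 9.432 kWh
aquarium pump: 30.74 W × 1.9 h × 30 d = 1,752 Wh = 1.752 kWh
induction cooktop: 2549 W × 11 h × 30 d = 841,170 Wh = 841.2 kWh
Total energy = 502.2 + 6.044 + 11.56 + 9.432 + 1.752 + 841.2 = 1,372 kWh
Cost = 1,372 kWh × $0.271 = $371.86

$371.86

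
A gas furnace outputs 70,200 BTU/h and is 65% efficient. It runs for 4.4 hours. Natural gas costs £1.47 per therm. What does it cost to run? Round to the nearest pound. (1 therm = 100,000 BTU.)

£7

Heat delivered = 70,200 BTU/h × 4.4 h = 308,880 BTU
Gas input = 308,880 / 0.650 = 475,200 BTU
= 475,200 / 100,000 = 4.752 therm
Cost = 4.752 × £1.47/therm = £6.99 ≈ £7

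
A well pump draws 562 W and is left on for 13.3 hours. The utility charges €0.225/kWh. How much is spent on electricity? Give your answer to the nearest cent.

Energy = 562 W × 13.3 h = 7,475 Wh = 7.475 kWh
Cost = 7.475 kWh × €0.225/kWh = €1.68

€1.68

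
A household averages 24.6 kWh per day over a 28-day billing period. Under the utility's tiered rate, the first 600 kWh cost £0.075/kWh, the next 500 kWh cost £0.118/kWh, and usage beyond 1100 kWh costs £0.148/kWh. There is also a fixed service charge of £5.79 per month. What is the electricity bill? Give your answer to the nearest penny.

£61.27

Usage = 24.6 kWh/day × 28 days = 688.8 kWh
First 600 kWh × £0.075 = £45.00
Next 88.8 kWh × £0.118 = £10.48
Remaining tier: 0 kWh (not reached)
Energy charge = £55.48; + service £5.79 = £61.27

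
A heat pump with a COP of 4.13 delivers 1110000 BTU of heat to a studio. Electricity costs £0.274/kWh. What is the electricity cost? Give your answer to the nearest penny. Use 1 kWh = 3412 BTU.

£21.58

Heat delivered = 1,110,000 BTU / 3412 = 325.3 kWh
Electrical input = 325.3 kWh / 4.13 = 78.77 kWh
Cost = 78.77 × £0.274/kWh = £21.58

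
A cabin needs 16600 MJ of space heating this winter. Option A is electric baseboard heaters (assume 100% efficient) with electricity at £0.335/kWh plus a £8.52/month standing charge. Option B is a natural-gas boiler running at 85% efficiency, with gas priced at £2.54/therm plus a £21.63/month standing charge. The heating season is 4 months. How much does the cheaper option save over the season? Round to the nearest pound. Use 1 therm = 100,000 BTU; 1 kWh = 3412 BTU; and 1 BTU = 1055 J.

Heat load = 16600 MJ = 16,600,000,000 J / 1055 = 15,734,597 BTU
Gas: input = 15,734,597 / 0.850 = 18,511,291 BTU = 185.1 therm → 185.1 × £2.54 = £470.19; + 4 × £21.63 standing = £556.71
Electric: 15,734,597 BTU / 3412 = 4,612 kWh → × £0.335 = £1,544.87; + 4 × £8.52 standing = £1,578.95
Difference = |£556.71 − £1,578.95| = £1,022.24 ≈ £1022

£1022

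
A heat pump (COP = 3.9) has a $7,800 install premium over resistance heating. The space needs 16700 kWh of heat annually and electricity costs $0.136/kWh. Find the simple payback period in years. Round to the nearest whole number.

Resistance: 16700 kWh × $0.136 = $2,271.20/yr
Heat pump: 16700 / 3.9 = 4282 kWh in → × $0.136 = $582.36/yr
Annual savings = $1,688.84
Payback = $7,800 / $1,688.84 = 4.62 years

5 years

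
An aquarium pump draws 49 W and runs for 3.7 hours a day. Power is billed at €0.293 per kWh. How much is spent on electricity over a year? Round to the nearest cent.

Energy = 49 W × 3.7 h/day × 365 days = 66,174 Wh = 66.17 kWh
Cost = 66.17 kWh × €0.293/kWh = €19.39

€19.39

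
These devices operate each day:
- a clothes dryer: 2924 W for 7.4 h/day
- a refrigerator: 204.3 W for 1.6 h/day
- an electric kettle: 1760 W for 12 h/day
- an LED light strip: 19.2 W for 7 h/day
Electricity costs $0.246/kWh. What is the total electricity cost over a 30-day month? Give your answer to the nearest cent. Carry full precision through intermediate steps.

clothes dryer: 2924 W × 7.4 h × 30 d = 649,128 Wh = 649.1 kWh
refrigerator: 204.3 W × 1.6 h × 30 d = 9,806 Wh = 9.806 kWh
electric kettle: 1760 W × 12 h × 30 d = 633,600 Wh = 633.6 kWh
LED light strip: 19.2 W × 7 h × 30 d = 4,032 Wh = 4.032 kWh
Total energy = 649.1 + 9.806 + 633.6 + 4.032 = 1,297 kWh
Cost = 1,297 kWh × $0.246 = $318.96

$318.96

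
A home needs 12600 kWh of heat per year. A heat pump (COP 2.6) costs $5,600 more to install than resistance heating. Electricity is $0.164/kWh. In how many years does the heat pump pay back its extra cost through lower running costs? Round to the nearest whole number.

4 years

Resistance: 12600 kWh × $0.164 = $2,066.40/yr
Heat pump: 12600 / 2.6 = 4846 kWh in → × $0.164 = $794.77/yr
Annual savings = $1,271.63
Payback = $5,600 / $1,271.63 = 4.4 years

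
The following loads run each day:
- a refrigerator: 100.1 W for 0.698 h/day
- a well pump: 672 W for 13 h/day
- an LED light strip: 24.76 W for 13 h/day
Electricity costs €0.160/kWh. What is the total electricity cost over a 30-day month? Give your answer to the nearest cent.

refrigerator: 100.1 W × 0.698 h × 30 d = 2,096 Wh = 2.096 kWh
well pump: 672 W × 13 h × 30 d = 262,080 Wh = 262.1 kWh
LED light strip: 24.76 W × 13 h × 30 d = 9,656 Wh = 9.656 kWh
Total energy = 2.096 + 262.1 + 9.656 = 273.8 kWh
Cost = 273.8 kWh × €0.160 = €43.81

€43.81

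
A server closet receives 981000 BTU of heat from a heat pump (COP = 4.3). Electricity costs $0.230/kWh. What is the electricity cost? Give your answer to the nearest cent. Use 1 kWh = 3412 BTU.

$15.38

Heat delivered = 981,000 BTU / 3412 = 287.5 kWh
Electrical input = 287.5 kWh / 4.3 = 66.86 kWh
Cost = 66.86 × $0.230/kWh = $15.38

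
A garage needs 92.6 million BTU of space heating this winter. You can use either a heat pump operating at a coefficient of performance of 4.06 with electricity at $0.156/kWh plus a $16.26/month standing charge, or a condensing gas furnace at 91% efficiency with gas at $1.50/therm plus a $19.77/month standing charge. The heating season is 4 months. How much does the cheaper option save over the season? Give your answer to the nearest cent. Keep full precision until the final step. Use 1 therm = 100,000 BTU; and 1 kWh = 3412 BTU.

$497.61

Heat load = 92.6 × 10⁶ BTU = 92,600,000 BTU
Gas: input = 92,600,000 / 0.91 = 101,758,242 BTU = 1,018 therm → 1,018 × $1.50 = $1,526.37; + 4 × $19.77 standing = $1,605.45
Heat pump: 92,600,000 BTU / 3412 = 27,140 kWh heat; / 4.06 = 6,685 kWh in → × $0.156 = $1,042.80; + 4 × $16.26 standing = $1,107.84
Difference = |$1,605.45 − $1,107.84| = $497.61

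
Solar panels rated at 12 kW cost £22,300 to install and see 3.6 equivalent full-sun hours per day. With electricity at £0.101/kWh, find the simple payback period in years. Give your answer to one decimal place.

Daily generation = 12 kW × 3.6 h = 43.2 kWh
Annual generation = 43.2 × 365 = 15768 kWh
Annual savings = 15768 × £0.101 = £1,592.57
Payback = £22,300 / £1,592.57 = 14 years

14.0 years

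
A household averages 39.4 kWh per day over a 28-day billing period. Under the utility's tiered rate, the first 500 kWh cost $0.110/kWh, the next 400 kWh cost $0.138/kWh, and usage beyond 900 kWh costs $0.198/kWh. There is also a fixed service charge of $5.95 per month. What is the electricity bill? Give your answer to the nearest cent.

$156.38

Usage = 39.4 kWh/day × 28 days = 1103.2 kWh
First 500 kWh × $0.110 = $55.00
Next 400 kWh × $0.138 = $55.20
Remaining 203.2 kWh × $0.198 = $40.23
Energy charge = $150.43; + service $5.95 = $156.38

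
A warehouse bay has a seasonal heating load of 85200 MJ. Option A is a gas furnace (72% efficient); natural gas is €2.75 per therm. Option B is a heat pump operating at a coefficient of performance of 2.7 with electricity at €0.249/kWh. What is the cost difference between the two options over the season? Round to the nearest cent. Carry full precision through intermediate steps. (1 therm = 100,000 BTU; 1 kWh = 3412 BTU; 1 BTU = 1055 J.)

Heat load = 85200 MJ = 85,200,000,000 J / 1055 = 80,758,294 BTU
Gas: input = 80,758,294 / 0.72 = 112,164,297 BTU = 1,122 therm → 1,122 × €2.75 = €3,084.52
Heat pump: 80,758,294 BTU / 3412 = 23,670 kWh heat; / 2.7 = 8,766 kWh in → × €0.249 = €2,182.80
Difference = |€3,084.52 − €2,182.80| = €901.72

€901.72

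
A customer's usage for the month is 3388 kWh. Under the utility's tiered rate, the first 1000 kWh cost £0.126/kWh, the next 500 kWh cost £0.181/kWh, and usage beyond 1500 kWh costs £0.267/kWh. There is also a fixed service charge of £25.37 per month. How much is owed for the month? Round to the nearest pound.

£746

First 1000 kWh × £0.126 = £126.00
Next 500 kWh × £0.181 = £90.50
Remaining 1888 kWh × £0.267 = £504.10
Energy charge = £720.60; + service £25.37 = £745.97 ≈ £746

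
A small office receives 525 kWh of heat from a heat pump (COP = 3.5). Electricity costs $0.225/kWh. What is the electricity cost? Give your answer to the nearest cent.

Electrical input = 525 kWh / 3.5 = 150 kWh
Cost = 150 × $0.225/kWh = $33.75

$33.75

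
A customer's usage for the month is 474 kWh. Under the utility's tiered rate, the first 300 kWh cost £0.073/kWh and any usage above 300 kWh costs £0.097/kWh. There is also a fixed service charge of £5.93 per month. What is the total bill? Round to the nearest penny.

First 300 kWh × £0.073 = £21.90
Remaining 174 kWh × £0.097 = £16.88
Energy charge = £38.78; + service £5.93 = £44.71

£44.71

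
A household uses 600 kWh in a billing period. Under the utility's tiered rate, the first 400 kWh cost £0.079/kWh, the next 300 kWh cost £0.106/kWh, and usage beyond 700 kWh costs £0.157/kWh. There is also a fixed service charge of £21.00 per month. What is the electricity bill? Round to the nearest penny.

First 400 kWh × £0.079 = £31.60
Next 200 kWh × £0.106 = £21.20
Remaining tier: 0 kWh (not reached)
Energy charge = £52.80; + service £21.00 = £73.80

£73.80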